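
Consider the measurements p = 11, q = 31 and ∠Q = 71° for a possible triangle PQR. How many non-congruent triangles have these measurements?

1

p·sin Q = 11·sin(71°) ≈ 10.4.
Since q ≥ p, exactly one triangle exists.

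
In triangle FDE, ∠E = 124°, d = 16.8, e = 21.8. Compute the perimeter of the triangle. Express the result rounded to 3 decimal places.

Law of sines: sin D = d·sin E/e ≈ 0.63889.
Since e ≥ d, only the acute value applies: ∠D ≈ 39.71°.
Then ∠F = 180° − ∠E − ∠D ≈ 16.29°.
Law of sines gives f = e·sin F/sin E ≈ 7.3762.
Semiperimeter s = (7.3762+16.8+21.8)/2 = 22.988.
Perimeter = 7.3762 + 16.8 + 21.8 = 45.976.

45.976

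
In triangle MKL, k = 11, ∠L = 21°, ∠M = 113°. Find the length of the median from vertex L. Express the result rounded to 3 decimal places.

The third angle is ∠K = 180° − ∠L − ∠M = 46.00°.
Law of sines: m = k·sin M/sin K ≈ 14.076.
Law of sines: l = k·sin L/sin K ≈ 5.4801.
Median from L: ½√(2·m² + 2·k² − l²) ≈ 12.331.

m_L ≈ 12.331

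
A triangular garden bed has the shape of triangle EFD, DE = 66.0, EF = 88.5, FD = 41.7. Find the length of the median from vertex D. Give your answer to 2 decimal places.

m_D ≈ 33.01

Median from D: ½√(2·FD² + 2·DE² − EF²) ≈ 33.006.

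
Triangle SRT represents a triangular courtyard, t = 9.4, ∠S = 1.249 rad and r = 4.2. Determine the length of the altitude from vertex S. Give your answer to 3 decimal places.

By the law of cosines, s² = r² + t² − 2·r·t·cos S = 81.027, so s ≈ 9.0015.
Area = ½·r·t·sin S ≈ 18.727.
The altitude from S has length 2·area/s ≈ 4.1608.

4.161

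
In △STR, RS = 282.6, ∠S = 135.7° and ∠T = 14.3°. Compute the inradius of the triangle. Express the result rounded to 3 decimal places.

The third angle is ∠R = 180° − ∠S − ∠T = 30.00°.
Law of sines: TR = RS·sin S/sin T ≈ 799.08.
Law of sines: ST = RS·sin R/sin T ≈ 572.07.
Area = ½·RS·TR·sin R ≈ 56455.
Semiperimeter s = (799.08+282.6+572.07)/2 = 826.87.
Inradius = area/s = 56455/826.87 ≈ 68.275.

68.275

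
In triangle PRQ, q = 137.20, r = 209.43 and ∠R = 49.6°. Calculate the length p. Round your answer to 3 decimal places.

270.427

Law of sines: sin Q = q·sin R/r ≈ 0.49889.
Since r ≥ q, only the acute value applies: ∠Q ≈ 29.93°.
Then ∠P = 180° − ∠R − ∠Q ≈ 100.47°.
Law of sines gives p = r·sin P/sin R ≈ 270.43.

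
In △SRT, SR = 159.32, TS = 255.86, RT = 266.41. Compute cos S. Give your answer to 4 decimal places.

By the law of cosines, cos S = (TS² + SR² − RT²) / (2·TS·SR) ≈ 0.24376, so ∠S ≈ 75.89°.

cos S ≈ 0.2438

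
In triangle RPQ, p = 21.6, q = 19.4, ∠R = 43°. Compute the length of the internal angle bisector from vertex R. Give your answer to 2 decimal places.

By the law of cosines, r² = p² + q² − 2·p·q·cos R = 229.99, so r ≈ 15.165.
The bisector from R has length 2·p·q·cos(∠R/2)/(p+q) ≈ 19.019.

t_R ≈ 19.02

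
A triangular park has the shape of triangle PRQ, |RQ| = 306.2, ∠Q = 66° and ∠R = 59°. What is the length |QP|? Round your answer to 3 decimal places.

320.410

The third angle is ∠P = 180° − ∠R − ∠Q = 55.00°.
Law of sines: |QP| = |RQ|·sin R/sin P ≈ 320.41.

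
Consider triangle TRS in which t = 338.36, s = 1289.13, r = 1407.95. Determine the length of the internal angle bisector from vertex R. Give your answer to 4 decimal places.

By the law of cosines, cos R = (s² + t² − r²) / (2·s·t) ≈ -0.23611, so ∠R ≈ 103.66°.
The bisector from R has length 2·s·t·cos(∠R/2)/(s+t) ≈ 331.27.

t_R ≈ 331.2739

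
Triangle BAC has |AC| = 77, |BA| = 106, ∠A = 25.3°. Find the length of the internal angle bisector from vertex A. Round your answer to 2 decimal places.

By the law of cosines, |CB|² = |BA|² + |AC|² − 2·|BA|·|AC|·cos A = 2406.8, so |CB| ≈ 49.059.
The bisector from A has length 2·|BA|·|AC|·cos(∠A/2)/(|BA|+|AC|) ≈ 87.037.

87.04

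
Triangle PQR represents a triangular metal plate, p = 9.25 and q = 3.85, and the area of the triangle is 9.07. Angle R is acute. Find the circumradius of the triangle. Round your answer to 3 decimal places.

From area = ½·p·q·sin R, we get sin R = 2·area/(p·q) ≈ 0.50937.
Taking the acute solution, ∠R ≈ 30.62°.
Law of cosines then gives r ≈ 6.2524.
Circumradius = r/(2 sin R) ≈ 6.1374.

6.137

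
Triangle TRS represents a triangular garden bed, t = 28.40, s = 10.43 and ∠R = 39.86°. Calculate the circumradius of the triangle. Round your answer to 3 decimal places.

16.743

By the law of cosines, r² = s² + t² − 2·s·t·cos R = 460.59, so r ≈ 21.461.
Area = ½·s·t·sin R ≈ 94.923.
Circumradius = r/(2 sin R) ≈ 16.743.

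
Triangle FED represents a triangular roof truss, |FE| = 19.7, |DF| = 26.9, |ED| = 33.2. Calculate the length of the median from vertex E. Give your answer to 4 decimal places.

23.7542

Median from E: ½√(2·|FE|² + 2·|ED|² − |DF|²) ≈ 23.754.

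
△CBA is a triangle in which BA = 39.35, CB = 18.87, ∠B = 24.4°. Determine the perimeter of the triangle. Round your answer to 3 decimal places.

By the law of cosines, AC² = CB² + BA² − 2·CB·BA·cos B = 552.07, so AC ≈ 23.496.
Semiperimeter s = (39.35+23.496+18.87)/2 = 40.858.
Perimeter = 39.35 + 23.496 + 18.87 = 81.716.

81.716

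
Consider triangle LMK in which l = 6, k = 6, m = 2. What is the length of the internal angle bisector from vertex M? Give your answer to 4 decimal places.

By the law of cosines, cos M = (k² + l² − m²) / (2·k·l) ≈ 0.94444, so ∠M ≈ 19.19°.
The bisector from M has length 2·k·l·cos(∠M/2)/(k+l) ≈ 5.9161.

5.9161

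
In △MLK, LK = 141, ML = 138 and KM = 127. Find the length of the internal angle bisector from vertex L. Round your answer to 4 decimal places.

124.2023

By the law of cosines, cos L = (ML² + LK² − KM²) / (2·ML·LK) ≈ 0.58577, so ∠L ≈ 54.14°.
The bisector from L has length 2·ML·LK·cos(∠L/2)/(ML+LK) ≈ 124.2.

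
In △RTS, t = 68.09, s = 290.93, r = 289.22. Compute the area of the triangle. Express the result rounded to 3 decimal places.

Semiperimeter p = (289.22 + 68.09 + 290.93)/2 = 324.12.
Heron's formula: area = √(324.12·34.9·256.03·33.19) ≈ 9804.3.

area ≈ 9804.257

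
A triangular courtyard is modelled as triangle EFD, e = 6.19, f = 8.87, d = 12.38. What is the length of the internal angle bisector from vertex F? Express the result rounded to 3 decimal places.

By the law of cosines, cos F = (d² + e² − f²) / (2·d·e) ≈ 0.73666, so ∠F ≈ 42.55°.
The bisector from F has length 2·d·e·cos(∠F/2)/(d+e) ≈ 7.6908.

t_F ≈ 7.691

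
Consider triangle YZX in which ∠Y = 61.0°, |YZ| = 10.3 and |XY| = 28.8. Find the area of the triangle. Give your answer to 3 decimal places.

area ≈ 129.724

Area = ½·|XY|·|YZ|·sin Y ≈ 129.72.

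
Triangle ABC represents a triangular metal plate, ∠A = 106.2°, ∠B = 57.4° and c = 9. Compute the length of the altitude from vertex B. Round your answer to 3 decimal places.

The third angle is ∠C = 180° − ∠A − ∠B = 16.40°.
Law of sines: a = c·sin A/sin C ≈ 30.611.
Law of sines: b = c·sin B/sin C ≈ 26.854.
Area = ½·c·a·sin B ≈ 116.05.
The altitude from B has length 2·area/b ≈ 8.6426.

8.643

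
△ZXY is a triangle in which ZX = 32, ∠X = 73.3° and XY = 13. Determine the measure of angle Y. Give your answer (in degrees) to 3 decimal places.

By the law of cosines, YZ² = ZX² + XY² − 2·ZX·XY·cos X = 953.92, so YZ ≈ 30.886.
Law of cosines again: cos Y = (XY² + YZ² − ZX²)/(2·XY·YZ) ≈ 0.12318, so ∠Y ≈ 82.92°.

∠Y ≈ 82.924°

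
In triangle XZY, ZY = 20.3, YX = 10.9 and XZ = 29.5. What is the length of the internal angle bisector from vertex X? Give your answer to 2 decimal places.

t_X ≈ 15.50

By the law of cosines, cos X = (YX² + XZ² − ZY²) / (2·YX·XZ) ≈ 0.89717, so ∠X ≈ 26.21°.
The bisector from X has length 2·YX·XZ·cos(∠X/2)/(YX+XZ) ≈ 15.504.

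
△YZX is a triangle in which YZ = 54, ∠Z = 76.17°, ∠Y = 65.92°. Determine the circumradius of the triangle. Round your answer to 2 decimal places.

The third angle is ∠X = 180° − ∠Y − ∠Z = 37.91°.
Law of sines: ZX = YZ·sin Y/sin X ≈ 80.239.
Law of sines: XY = YZ·sin Z/sin X ≈ 85.339.
Circumradius = YZ/(2 sin X) ≈ 43.944.

R ≈ 43.94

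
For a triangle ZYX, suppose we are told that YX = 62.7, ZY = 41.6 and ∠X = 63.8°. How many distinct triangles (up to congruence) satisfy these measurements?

0

YX·sin X = 62.7·sin(63.8°) ≈ 56.26.
Since ZY = 41.6 < 56.26 = YX sin X, no triangle exists.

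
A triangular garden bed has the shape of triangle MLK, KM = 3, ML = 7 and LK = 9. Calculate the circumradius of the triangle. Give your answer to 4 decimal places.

R ≈ 5.3781

By the law of cosines, cos M = (KM² + ML² − LK²) / (2·KM·ML) ≈ -0.54762, so ∠M ≈ 123.20°.
Circumradius = LK/(2 sin M) ≈ 5.3781.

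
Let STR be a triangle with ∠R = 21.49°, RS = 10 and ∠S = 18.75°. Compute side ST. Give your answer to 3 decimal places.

The third angle is ∠T = 180° − ∠R − ∠S = 139.76°.
Law of sines: ST = RS·sin R/sin T ≈ 5.671.

5.671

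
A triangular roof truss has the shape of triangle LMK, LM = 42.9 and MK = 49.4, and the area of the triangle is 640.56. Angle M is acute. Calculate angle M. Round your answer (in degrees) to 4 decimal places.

∠M ≈ 37.1938°

From area = ½·LM·MK·sin M, we get sin M = 2·area/(LM·MK) ≈ 0.60451.
Taking the acute solution, ∠M ≈ 37.19°.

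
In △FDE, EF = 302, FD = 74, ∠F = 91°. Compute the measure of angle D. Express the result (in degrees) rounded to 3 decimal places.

By the law of cosines, DE² = EF² + FD² − 2·EF·FD·cos F = 97460, so DE ≈ 312.19.
Law of cosines again: cos D = (FD² + DE² − EF²)/(2·FD·DE) ≈ 0.25392, so ∠D ≈ 75.29°.

75.290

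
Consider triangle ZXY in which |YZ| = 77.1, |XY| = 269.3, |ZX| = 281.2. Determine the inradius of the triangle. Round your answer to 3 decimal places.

Semiperimeter s = (269.3 + 77.1 + 281.2)/2 = 313.8.
Heron's formula: area = √(313.8·44.5·236.7·32.6) ≈ 10380.
Inradius = area/s = 10380/313.8 ≈ 33.08.

33.080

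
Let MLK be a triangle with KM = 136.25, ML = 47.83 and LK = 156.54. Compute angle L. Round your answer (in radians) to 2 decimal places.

∠L ≈ 0.99 rad

By the law of cosines, cos L = (ML² + LK² − KM²) / (2·ML·LK) ≈ 0.54949, so ∠L ≈ 0.9890 rad.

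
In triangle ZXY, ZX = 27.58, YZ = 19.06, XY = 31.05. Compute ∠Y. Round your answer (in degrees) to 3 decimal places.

61.392

By the law of cosines, cos Y = (XY² + YZ² − ZX²) / (2·XY·YZ) ≈ 0.47881, so ∠Y ≈ 61.39°.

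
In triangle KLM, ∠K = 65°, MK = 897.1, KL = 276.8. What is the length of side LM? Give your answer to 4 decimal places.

819.4631

By the law of cosines, LM² = MK² + KL² − 2·MK·KL·cos K = 6.7152e+05, so LM ≈ 819.46.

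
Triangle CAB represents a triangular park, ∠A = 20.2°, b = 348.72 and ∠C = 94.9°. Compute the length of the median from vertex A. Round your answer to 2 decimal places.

The third angle is ∠B = 180° − ∠C − ∠A = 64.90°.
Law of sines: c = b·sin C/sin B ≈ 383.68.
Law of sines: a = b·sin A/sin B ≈ 132.97.
Median from A: ½√(2·b² + 2·c² − a²) ≈ 360.54.

m_A ≈ 360.54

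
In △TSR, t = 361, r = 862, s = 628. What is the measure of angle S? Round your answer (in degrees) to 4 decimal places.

By the law of cosines, cos S = (r² + t² − s²) / (2·r·t) ≈ 0.76962, so ∠S ≈ 39.68°.

39.6806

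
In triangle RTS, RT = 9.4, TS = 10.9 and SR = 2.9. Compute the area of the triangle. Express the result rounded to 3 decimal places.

area ≈ 12.467

Semiperimeter s = (10.9 + 2.9 + 9.4)/2 = 11.6.
Heron's formula: area = √(11.6·0.7·8.7·2.2) ≈ 12.467.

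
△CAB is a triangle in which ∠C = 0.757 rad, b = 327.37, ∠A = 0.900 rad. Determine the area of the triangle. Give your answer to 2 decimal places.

28933.52

The third angle is ∠B = π − ∠C − ∠A = 1.485 rad.
Law of sines: c = b·sin C/sin B ≈ 225.66.
Law of sines: a = b·sin A/sin B ≈ 257.39.
Area = ½·b·c·sin A ≈ 28934.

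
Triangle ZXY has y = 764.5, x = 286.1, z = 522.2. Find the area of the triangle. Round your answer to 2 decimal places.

Semiperimeter s = (522.2 + 286.1 + 764.5)/2 = 786.4.
Heron's formula: area = √(786.4·264.2·500.3·21.9) ≈ 47712.

area ≈ 47711.76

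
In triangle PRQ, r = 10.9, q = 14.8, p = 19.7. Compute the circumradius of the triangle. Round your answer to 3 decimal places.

By the law of cosines, cos P = (r² + q² − p²) / (2·r·q) ≈ -0.15572, so ∠P ≈ 98.96°.
Circumradius = p/(2 sin P) ≈ 9.9716.

9.972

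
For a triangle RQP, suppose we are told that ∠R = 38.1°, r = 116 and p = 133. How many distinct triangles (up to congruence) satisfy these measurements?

p·sin R = 133·sin(38.1°) ≈ 82.07.
Since p sin R < r < p (82.07 < 116 < 133), two triangles exist.

2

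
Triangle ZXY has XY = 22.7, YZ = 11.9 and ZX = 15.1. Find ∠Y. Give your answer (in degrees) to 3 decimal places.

∠Y ≈ 37.452°

By the law of cosines, cos Y = (XY² + YZ² − ZX²) / (2·XY·YZ) ≈ 0.79386, so ∠Y ≈ 37.45°.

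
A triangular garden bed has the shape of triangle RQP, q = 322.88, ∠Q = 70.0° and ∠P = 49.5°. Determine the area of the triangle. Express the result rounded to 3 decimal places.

area ≈ 36712.061

The third angle is ∠R = 180° − ∠Q − ∠P = 60.50°.
Law of sines: r = q·sin R/sin Q ≈ 299.06.
Law of sines: p = q·sin P/sin Q ≈ 261.28.
Area = ½·q·r·sin P ≈ 36712.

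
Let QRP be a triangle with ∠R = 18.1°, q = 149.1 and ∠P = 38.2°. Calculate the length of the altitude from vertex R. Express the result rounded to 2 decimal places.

92.20

The third angle is ∠Q = 180° − ∠R − ∠P = 123.70°.
Law of sines: r = q·sin R/sin Q ≈ 55.678.
Law of sines: p = q·sin P/sin Q ≈ 110.83.
Area = ½·q·r·sin P ≈ 2566.9.
The altitude from R has length 2·area/r ≈ 92.205.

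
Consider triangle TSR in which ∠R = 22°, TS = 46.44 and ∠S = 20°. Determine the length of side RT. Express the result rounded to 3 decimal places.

42.400

The third angle is ∠T = 180° − ∠S − ∠R = 138.00°.
Law of sines: RT = TS·sin S/sin R ≈ 42.4.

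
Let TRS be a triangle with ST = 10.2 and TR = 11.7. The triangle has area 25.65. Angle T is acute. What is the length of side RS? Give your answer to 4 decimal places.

5.0426

From area = ½·ST·TR·sin T, we get sin T = 2·area/(ST·TR) ≈ 0.42986.
Taking the acute solution, ∠T ≈ 25.46°.
Law of cosines then gives RS ≈ 5.0426.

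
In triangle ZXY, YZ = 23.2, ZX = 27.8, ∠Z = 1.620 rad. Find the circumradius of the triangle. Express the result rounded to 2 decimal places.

18.56

By the law of cosines, XY² = YZ² + ZX² − 2·YZ·ZX·cos Z = 1374.5, so XY ≈ 37.075.
Area = ½·YZ·ZX·sin Z ≈ 322.09.
Circumradius = XY/(2 sin Z) ≈ 18.56.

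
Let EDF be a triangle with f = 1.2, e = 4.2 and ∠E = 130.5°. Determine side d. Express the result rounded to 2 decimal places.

3.32

Law of sines: sin F = f·sin E/e ≈ 0.21726.
Since e ≥ f, only the acute value applies: ∠F ≈ 12.55°.
Then ∠D = 180° − ∠E − ∠F ≈ 36.95°.
Law of sines gives d = e·sin D/sin E ≈ 3.3203.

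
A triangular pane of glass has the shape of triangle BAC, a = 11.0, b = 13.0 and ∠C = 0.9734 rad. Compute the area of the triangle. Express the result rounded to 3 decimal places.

area ≈ 59.116

Area = ½·b·a·sin C ≈ 59.116.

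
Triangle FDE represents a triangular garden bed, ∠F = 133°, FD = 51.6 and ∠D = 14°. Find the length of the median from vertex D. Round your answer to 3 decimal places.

The third angle is ∠E = 180° − ∠F − ∠D = 33.00°.
Law of sines: DE = FD·sin F/sin E ≈ 69.29.
Law of sines: EF = FD·sin D/sin E ≈ 22.92.
Median from D: ½√(2·FD² + 2·DE² − EF²) ≈ 60.004.

m_D ≈ 60.004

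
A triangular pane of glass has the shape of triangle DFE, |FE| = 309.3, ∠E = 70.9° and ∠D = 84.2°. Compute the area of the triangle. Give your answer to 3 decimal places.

The third angle is ∠F = 180° − ∠E − ∠D = 24.90°.
Law of sines: |ED| = |FE|·sin F/sin D ≈ 130.9.
Law of sines: |DF| = |FE|·sin E/sin D ≈ 293.78.
Area = ½·|FE|·|ED|·sin E ≈ 19129.

area ≈ 19128.733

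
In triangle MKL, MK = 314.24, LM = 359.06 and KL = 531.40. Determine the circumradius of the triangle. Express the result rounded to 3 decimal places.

By the law of cosines, cos M = (LM² + MK² − KL²) / (2·LM·MK) ≈ -0.24246, so ∠M ≈ 104.03°.
Circumradius = KL/(2 sin M) ≈ 273.87.

R ≈ 273.872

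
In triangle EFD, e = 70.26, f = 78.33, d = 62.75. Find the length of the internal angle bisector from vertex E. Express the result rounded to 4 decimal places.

t_E ≈ 60.7959

By the law of cosines, cos E = (f² + d² − e²) / (2·f·d) ≈ 0.52253, so ∠E ≈ 58.50°.
The bisector from E has length 2·f·d·cos(∠E/2)/(f+d) ≈ 60.796.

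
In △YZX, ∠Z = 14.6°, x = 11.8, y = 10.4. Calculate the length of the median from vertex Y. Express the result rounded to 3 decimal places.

By the law of cosines, z² = x² + y² − 2·x·y·cos Z = 9.8855, so z ≈ 3.1441.
Median from Y: ½√(2·z² + 2·x² − y²) ≈ 6.8937.

m_Y ≈ 6.894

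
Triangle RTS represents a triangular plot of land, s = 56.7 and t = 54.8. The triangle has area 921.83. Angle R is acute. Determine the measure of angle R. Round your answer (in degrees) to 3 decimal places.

From area = ½·t·s·sin R, we get sin R = 2·area/(t·s) ≈ 0.59336.
Taking the acute solution, ∠R ≈ 36.40°.

∠R ≈ 36.396°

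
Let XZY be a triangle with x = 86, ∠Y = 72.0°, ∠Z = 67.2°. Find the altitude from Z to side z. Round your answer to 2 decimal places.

The third angle is ∠X = 180° − ∠Z − ∠Y = 40.80°.
Law of sines: z = x·sin Z/sin X ≈ 121.33.
Law of sines: y = x·sin Y/sin X ≈ 125.17.
Area = ½·x·z·sin Y ≈ 4961.9.
The altitude from Z has length 2·area/z ≈ 81.791.

81.79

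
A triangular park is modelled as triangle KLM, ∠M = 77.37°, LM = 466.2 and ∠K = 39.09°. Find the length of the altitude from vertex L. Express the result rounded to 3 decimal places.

454.919

The third angle is ∠L = 180° − ∠M − ∠K = 63.54°.
Law of sines: MK = LM·sin L/sin K ≈ 661.91.
Law of sines: KL = LM·sin M/sin K ≈ 721.47.
Area = ½·LM·MK·sin M ≈ 1.5056e+05.
The altitude from L has length 2·area/MK ≈ 454.92.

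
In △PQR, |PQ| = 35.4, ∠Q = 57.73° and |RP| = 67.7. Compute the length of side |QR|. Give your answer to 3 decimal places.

79.624

Law of sines: sin R = |PQ|·sin Q/|RP| ≈ 0.44213.
Since |RP| ≥ |PQ|, only the acute value applies: ∠R ≈ 26.24°.
Then ∠P = 180° − ∠Q − ∠R ≈ 96.03°.
Law of sines gives |QR| = |RP|·sin P/sin Q ≈ 79.624.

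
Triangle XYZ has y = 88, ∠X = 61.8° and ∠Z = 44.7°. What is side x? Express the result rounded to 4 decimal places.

80.8856

The third angle is ∠Y = 180° − ∠Z − ∠X = 73.50°.
Law of sines: x = y·sin X/sin Y ≈ 80.886.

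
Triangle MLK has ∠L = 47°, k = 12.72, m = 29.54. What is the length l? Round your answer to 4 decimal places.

By the law of cosines, l² = k² + m² − 2·k·m·cos L = 521.89, so l ≈ 22.845.

22.8449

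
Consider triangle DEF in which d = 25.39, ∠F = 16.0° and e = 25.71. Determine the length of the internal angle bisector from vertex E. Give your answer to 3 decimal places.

By the law of cosines, f² = d² + e² − 2·d·e·cos F = 50.677, so f ≈ 7.1188.
Law of cosines again: cos E = (f² + d² − e²)/(2·f·d) ≈ 0.09495, so ∠E ≈ 84.55°.
The bisector from E has length 2·f·d·cos(∠E/2)/(f+d) ≈ 8.2278.

8.228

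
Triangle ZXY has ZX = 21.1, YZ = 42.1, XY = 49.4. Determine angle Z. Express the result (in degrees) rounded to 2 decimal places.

∠Z ≈ 97.20°

By the law of cosines, cos Z = (YZ² + ZX² − XY²) / (2·YZ·ZX) ≈ -0.12537, so ∠Z ≈ 97.20°.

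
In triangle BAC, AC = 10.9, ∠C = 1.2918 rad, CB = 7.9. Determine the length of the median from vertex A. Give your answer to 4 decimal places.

By the law of cosines, BA² = AC² + CB² − 2·AC·CB·cos C = 133.79, so BA ≈ 11.567.
Median from A: ½√(2·BA² + 2·AC² − CB²) ≈ 10.521.

m_A ≈ 10.5213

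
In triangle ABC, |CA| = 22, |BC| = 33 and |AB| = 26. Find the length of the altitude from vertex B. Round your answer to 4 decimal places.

Semiperimeter s = (33 + 22 + 26)/2 = 40.5.
Heron's formula: area = √(40.5·7.5·18.5·14.5) ≈ 285.45.
The altitude from B has length 2·area/|CA| ≈ 25.95.

25.9499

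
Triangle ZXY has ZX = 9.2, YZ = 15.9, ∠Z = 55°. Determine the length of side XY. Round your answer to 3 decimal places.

By the law of cosines, XY² = YZ² + ZX² − 2·YZ·ZX·cos Z = 169.64, so XY ≈ 13.025.

13.025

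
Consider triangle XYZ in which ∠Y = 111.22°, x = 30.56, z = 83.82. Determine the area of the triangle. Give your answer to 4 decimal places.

1193.9302

Area = ½·z·x·sin Y ≈ 1193.9.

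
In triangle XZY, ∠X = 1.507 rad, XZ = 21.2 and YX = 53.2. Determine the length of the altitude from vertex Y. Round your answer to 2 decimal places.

h_Y ≈ 53.09

By the law of cosines, ZY² = YX² + XZ² − 2·YX·XZ·cos X = 3135.9, so ZY ≈ 55.999.
Area = ½·YX·XZ·sin X ≈ 562.77.
The altitude from Y has length 2·area/XZ ≈ 53.092.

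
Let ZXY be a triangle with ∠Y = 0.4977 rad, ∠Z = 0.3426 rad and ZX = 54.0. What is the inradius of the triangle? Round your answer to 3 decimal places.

r ≈ 8.672

The third angle is ∠X = π − ∠Y − ∠Z = 2.3013 rad.
Law of sines: XY = ZX·sin Z/sin Y ≈ 37.998.
Law of sines: YZ = ZX·sin X/sin Y ≈ 84.25.
Area = ½·ZX·XY·sin X ≈ 764.17.
Semiperimeter s = (37.998+84.25+54)/2 = 88.124.
Inradius = area/s = 764.17/88.124 ≈ 8.6716.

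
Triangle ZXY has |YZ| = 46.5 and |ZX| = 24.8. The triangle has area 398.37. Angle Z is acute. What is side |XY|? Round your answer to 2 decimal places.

From area = ½·|YZ|·|ZX|·sin Z, we get sin Z = 2·area/(|YZ|·|ZX|) ≈ 0.69089.
Taking the acute solution, ∠Z ≈ 43.70°.
Law of cosines then gives |XY| ≈ 33.315.

33.31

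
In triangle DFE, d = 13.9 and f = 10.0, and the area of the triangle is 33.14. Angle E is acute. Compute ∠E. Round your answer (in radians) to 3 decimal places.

From area = ½·d·f·sin E, we get sin E = 2·area/(d·f) ≈ 0.47683.
Taking the acute solution, ∠E ≈ 0.497 rad.

0.497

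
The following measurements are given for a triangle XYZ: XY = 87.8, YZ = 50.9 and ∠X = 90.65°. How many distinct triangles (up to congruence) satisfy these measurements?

XY·sin X = 87.8·sin(90.65°) ≈ 87.79.
Since ∠X is not acute, a triangle exists only if YZ > XY; here YZ ≤ XY, so there is no triangle.

0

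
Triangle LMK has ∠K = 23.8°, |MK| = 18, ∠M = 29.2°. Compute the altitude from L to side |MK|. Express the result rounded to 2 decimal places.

h_L ≈ 4.44

The third angle is ∠L = 180° − ∠M − ∠K = 127.00°.
Law of sines: |KL| = |MK|·sin M/sin L ≈ 10.996.
Law of sines: |LM| = |MK|·sin K/sin L ≈ 9.0953.
Area = ½·|MK|·|KL|·sin K ≈ 39.935.
The altitude from L has length 2·area/|MK| ≈ 4.4372.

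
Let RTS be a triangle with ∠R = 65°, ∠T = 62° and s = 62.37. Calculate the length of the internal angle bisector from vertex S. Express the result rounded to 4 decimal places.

The third angle is ∠S = 180° − ∠R − ∠T = 53.00°.
Law of sines: r = s·sin R/sin S ≈ 70.779.
Law of sines: t = s·sin T/sin S ≈ 68.954.
The bisector from S has length 2·r·t·cos(∠S/2)/(r+t) ≈ 62.515.

t_S ≈ 62.5153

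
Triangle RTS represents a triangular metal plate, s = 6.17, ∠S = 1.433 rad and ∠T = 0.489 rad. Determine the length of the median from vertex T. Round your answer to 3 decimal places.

m_T ≈ 5.831

The third angle is ∠R = π − ∠T − ∠S = 1.220 rad.
Law of sines: r = s·sin R/sin S ≈ 5.8488.
Law of sines: t = s·sin T/sin S ≈ 2.9261.
Median from T: ½√(2·s² + 2·r² − t²) ≈ 5.8308.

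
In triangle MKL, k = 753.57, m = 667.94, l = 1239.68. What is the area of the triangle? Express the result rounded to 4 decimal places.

215070.9580

Semiperimeter s = (667.94 + 753.57 + 1239.7)/2 = 1330.6.
Heron's formula: area = √(1330.6·662.66·577.03·90.915) ≈ 2.1507e+05.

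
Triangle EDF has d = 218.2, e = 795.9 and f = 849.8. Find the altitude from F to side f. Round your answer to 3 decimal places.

Semiperimeter s = (795.9 + 218.2 + 849.8)/2 = 931.95.
Heron's formula: area = √(931.95·136.05·713.75·82.15) ≈ 86223.
The altitude from F has length 2·area/f ≈ 202.93.

202.925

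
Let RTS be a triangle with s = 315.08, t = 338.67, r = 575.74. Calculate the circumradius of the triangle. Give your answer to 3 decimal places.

By the law of cosines, cos R = (t² + s² − r²) / (2·t·s) ≈ -0.55058, so ∠R ≈ 123.41°.
Circumradius = r/(2 sin R) ≈ 344.85.

344.846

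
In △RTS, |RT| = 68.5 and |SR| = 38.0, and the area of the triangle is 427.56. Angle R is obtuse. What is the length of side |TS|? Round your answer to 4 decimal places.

105.1347

From area = ½·|SR|·|RT|·sin R, we get sin R = 2·area/(|SR|·|RT|) ≈ 0.32851.
Taking the obtuse solution, ∠R ≈ 160.82°.
Law of cosines then gives |TS| ≈ 105.13.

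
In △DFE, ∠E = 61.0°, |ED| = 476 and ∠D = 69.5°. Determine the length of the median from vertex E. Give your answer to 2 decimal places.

458.53

The third angle is ∠F = 180° − ∠E − ∠D = 49.50°.
Law of sines: |FE| = |ED|·sin D/sin F ≈ 586.34.
Law of sines: |DF| = |ED|·sin E/sin F ≈ 547.5.
Median from E: ½√(2·|FE|² + 2·|ED|² − |DF|²) ≈ 458.53.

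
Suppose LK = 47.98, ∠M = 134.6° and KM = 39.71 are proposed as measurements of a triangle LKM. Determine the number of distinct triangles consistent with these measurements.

KM·sin M = 39.71·sin(134.6°) ≈ 28.27.
Since ∠M is not acute, a triangle exists only if LK > KM; here LK > KM, so there is exactly one triangle.

1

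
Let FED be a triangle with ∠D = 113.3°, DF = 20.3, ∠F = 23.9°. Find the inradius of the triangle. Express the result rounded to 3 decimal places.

3.771

The third angle is ∠E = 180° − ∠D − ∠F = 42.80°.
Law of sines: ED = DF·sin F/sin E ≈ 12.105.
Law of sines: FE = DF·sin D/sin E ≈ 27.441.
Area = ½·DF·ED·sin D ≈ 112.84.
Semiperimeter s = (12.105+20.3+27.441)/2 = 29.923.
Inradius = area/s = 112.84/29.923 ≈ 3.7711.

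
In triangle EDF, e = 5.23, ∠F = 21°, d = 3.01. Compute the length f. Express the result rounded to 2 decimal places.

2.65

By the law of cosines, f² = e² + d² − 2·e·d·cos F = 7.0196, so f ≈ 2.6495.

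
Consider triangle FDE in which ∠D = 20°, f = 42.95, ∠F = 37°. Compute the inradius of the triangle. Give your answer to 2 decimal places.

The third angle is ∠E = 180° − ∠F − ∠D = 123.00°.
Law of sines: d = f·sin D/sin F ≈ 24.409.
Law of sines: e = f·sin E/sin F ≈ 59.854.
Area = ½·f·d·sin E ≈ 439.62.
Semiperimeter s = (42.95+24.409+59.854)/2 = 63.606.
Inradius = area/s = 439.62/63.606 ≈ 6.9115.

6.91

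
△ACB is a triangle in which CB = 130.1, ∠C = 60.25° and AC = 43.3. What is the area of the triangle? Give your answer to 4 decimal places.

Area = ½·AC·CB·sin C ≈ 2445.4.

2445.4252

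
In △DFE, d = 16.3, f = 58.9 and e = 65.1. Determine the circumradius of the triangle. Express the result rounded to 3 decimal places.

33.728

By the law of cosines, cos D = (f² + e² − d²) / (2·f·e) ≈ 0.97037, so ∠D ≈ 13.98°.
Circumradius = d/(2 sin D) ≈ 33.728.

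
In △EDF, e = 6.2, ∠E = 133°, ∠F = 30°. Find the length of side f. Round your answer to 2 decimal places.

4.24

The third angle is ∠D = 180° − ∠F − ∠E = 17.00°.
Law of sines: f = e·sin F/sin E ≈ 4.2387.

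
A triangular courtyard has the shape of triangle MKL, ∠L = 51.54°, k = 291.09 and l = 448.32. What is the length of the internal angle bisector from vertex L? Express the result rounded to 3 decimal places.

346.449

Law of sines: sin K = k·sin L/l ≈ 0.50842.
Since l ≥ k, only the acute value applies: ∠K ≈ 30.56°.
Then ∠M = 180° − ∠L − ∠K ≈ 97.90°.
Law of sines gives m = l·sin M/sin L ≈ 567.1.
The bisector from L has length 2·m·k·cos(∠L/2)/(m+k) ≈ 346.45.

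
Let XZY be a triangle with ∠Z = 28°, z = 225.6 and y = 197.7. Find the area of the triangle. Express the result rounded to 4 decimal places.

17643.1949

Law of sines: sin Y = y·sin Z/z ≈ 0.41141.
Since z ≥ y, only the acute value applies: ∠Y ≈ 24.29°.
Then ∠X = 180° − ∠Z − ∠Y ≈ 127.71°.
Law of sines gives x = z·sin X/sin Z ≈ 380.18.
Area = ½·z·y·sin X ≈ 17643.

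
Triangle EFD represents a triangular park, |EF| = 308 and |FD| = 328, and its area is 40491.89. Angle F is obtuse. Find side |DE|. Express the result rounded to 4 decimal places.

568.5391

From area = ½·|EF|·|FD|·sin F, we get sin F = 2·area/(|EF|·|FD|) ≈ 0.80163.
Taking the obtuse solution, ∠F ≈ 126.71°.
Law of cosines then gives |DE| ≈ 568.54.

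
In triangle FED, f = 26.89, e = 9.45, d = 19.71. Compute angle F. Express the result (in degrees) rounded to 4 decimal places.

By the law of cosines, cos F = (e² + d² − f²) / (2·e·d) ≈ -0.65845, so ∠F ≈ 131.18°.

∠F ≈ 131.1818°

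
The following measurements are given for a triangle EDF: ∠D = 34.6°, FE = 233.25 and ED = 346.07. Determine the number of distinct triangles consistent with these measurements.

2

ED·sin D = 346.07·sin(34.6°) ≈ 196.5.
Since ED sin D < FE < ED (196.5 < 233.25 < 346.07), two triangles exist.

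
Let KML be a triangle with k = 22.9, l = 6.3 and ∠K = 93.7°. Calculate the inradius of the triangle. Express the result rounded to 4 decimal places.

Law of sines: sin L = l·sin K/k ≈ 0.27454.
Since k ≥ l, only the acute value applies: ∠L ≈ 15.93°.
Then ∠M = 180° − ∠K − ∠L ≈ 70.37°.
Law of sines gives m = k·sin M/sin K ≈ 21.614.
Area = ½·k·l·sin M ≈ 67.941.
Semiperimeter s = (22.9+21.614+6.3)/2 = 25.407.
Inradius = area/s = 67.941/25.407 ≈ 2.6741.

r ≈ 2.6741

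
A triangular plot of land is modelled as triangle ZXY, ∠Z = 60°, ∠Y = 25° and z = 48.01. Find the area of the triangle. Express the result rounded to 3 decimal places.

The third angle is ∠X = 180° − ∠Y − ∠Z = 95.00°.
Law of sines: x = z·sin X/sin Z ≈ 55.226.
Law of sines: y = z·sin Y/sin Z ≈ 23.429.
Area = ½·z·x·sin Y ≈ 560.27.

area ≈ 560.267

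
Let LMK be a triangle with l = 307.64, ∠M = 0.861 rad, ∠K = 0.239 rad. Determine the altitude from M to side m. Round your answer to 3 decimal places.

The third angle is ∠L = π − ∠M − ∠K = 2.042 rad.
Law of sines: m = l·sin M/sin L ≈ 261.83.
Law of sines: k = l·sin K/sin L ≈ 81.718.
Area = ½·l·m·sin K ≈ 9534.2.
The altitude from M has length 2·area/m ≈ 72.828.

h_M ≈ 72.828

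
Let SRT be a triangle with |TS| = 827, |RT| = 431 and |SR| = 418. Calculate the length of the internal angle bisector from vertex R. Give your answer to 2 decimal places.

By the law of cosines, cos R = (|SR|² + |RT|² − |TS|²) / (2·|SR|·|RT|) ≈ -0.89767, so ∠R ≈ 153.85°.
The bisector from R has length 2·|SR|·|RT|·cos(∠R/2)/(|SR|+|RT|) ≈ 95.999.

t_R ≈ 96.00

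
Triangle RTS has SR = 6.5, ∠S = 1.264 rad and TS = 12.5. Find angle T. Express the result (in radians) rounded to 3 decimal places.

By the law of cosines, RT² = TS² + SR² − 2·TS·SR·cos S = 149.42, so RT ≈ 12.224.
Law of cosines again: cos T = (RT² + TS² − SR²)/(2·RT·TS) ≈ 0.86200, so ∠T ≈ 0.532 rad.

0.532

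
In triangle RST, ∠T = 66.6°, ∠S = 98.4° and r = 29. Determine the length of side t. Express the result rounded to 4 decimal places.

The third angle is ∠R = 180° − ∠S − ∠T = 15.00°.
Law of sines: t = r·sin T/sin R ≈ 102.83.

102.8320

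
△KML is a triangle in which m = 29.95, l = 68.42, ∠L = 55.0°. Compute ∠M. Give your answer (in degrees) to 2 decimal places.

Law of sines: sin M = m·sin L/l ≈ 0.35857.
Since l ≥ m, only the acute value applies: ∠M ≈ 21.01°.
Then ∠K = 180° − ∠L − ∠M ≈ 103.99°.

∠M ≈ 21.01°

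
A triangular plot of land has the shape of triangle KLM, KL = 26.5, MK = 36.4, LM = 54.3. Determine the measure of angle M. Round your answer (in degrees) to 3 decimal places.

25.391

By the law of cosines, cos M = (LM² + MK² − KL²) / (2·LM·MK) ≈ 0.90341, so ∠M ≈ 25.39°.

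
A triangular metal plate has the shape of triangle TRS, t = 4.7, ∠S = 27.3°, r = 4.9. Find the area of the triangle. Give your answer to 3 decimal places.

5.281

Area = ½·t·r·sin S ≈ 5.2813.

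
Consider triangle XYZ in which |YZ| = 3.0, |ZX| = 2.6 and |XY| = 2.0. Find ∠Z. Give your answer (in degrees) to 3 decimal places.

By the law of cosines, cos Z = (|YZ|² + |ZX|² − |XY|²) / (2·|YZ|·|ZX|) ≈ 0.75385, so ∠Z ≈ 41.08°.

41.075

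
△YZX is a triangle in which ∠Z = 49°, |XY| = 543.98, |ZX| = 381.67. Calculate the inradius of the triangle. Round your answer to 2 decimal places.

Law of sines: sin Y = |ZX|·sin Z/|XY| ≈ 0.52952.
Since |XY| ≥ |ZX|, only the acute value applies: ∠Y ≈ 31.97°.
Then ∠X = 180° − ∠Z − ∠Y ≈ 99.03°.
Law of sines gives |YZ| = |XY|·sin X/sin Z ≈ 711.85.
Area = ½·|XY|·|ZX|·sin X ≈ 1.0252e+05.
Semiperimeter s = (381.67+543.98+711.85)/2 = 818.75.
Inradius = area/s = 1.0252e+05/818.75 ≈ 125.22.

125.22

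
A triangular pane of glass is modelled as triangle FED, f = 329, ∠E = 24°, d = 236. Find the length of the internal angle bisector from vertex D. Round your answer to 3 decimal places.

By the law of cosines, e² = d² + f² − 2·d·f·cos E = 22074, so e ≈ 148.57.
Law of cosines again: cos D = (f² + e² − d²)/(2·f·e) ≈ 0.76328, so ∠D ≈ 40.25°.
The bisector from D has length 2·f·e·cos(∠D/2)/(f+e) ≈ 192.21.

192.209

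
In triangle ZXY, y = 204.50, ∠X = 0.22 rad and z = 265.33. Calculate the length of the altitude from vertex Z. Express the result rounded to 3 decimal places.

By the law of cosines, x² = y² + z² − 2·y·z·cos X = 6315.9, so x ≈ 79.473.
Area = ½·y·z·sin X ≈ 5920.6.
The altitude from Z has length 2·area/z ≈ 44.628.

h_Z ≈ 44.628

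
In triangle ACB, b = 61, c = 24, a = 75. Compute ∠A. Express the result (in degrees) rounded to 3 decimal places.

By the law of cosines, cos A = (c² + b² − a²) / (2·c·b) ≈ -0.45355, so ∠A ≈ 116.97°.

∠A ≈ 116.972°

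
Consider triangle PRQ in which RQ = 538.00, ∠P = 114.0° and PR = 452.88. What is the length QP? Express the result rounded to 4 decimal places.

159.7076

Law of sines: sin Q = PR·sin P/RQ ≈ 0.76901.
Since RQ ≥ PR, only the acute value applies: ∠Q ≈ 50.26°.
Then ∠R = 180° − ∠P − ∠Q ≈ 15.74°.
Law of sines gives QP = RQ·sin R/sin P ≈ 159.71.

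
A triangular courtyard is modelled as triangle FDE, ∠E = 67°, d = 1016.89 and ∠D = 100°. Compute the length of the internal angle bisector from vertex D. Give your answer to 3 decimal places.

The third angle is ∠F = 180° − ∠D − ∠E = 13.00°.
Law of sines: f = d·sin F/sin D ≈ 232.28.
Law of sines: e = d·sin E/sin D ≈ 950.49.
The bisector from D has length 2·e·f·cos(∠D/2)/(e+f) ≈ 239.97.

t_D ≈ 239.969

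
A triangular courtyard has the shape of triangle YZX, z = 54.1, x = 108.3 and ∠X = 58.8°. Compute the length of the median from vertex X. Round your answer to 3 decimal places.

m_X ≈ 80.385

Law of sines: sin Z = z·sin X/x ≈ 0.42729.
Since x ≥ z, only the acute value applies: ∠Z ≈ 25.30°.
Then ∠Y = 180° − ∠X − ∠Z ≈ 95.90°.
Law of sines gives y = x·sin Y/sin X ≈ 125.94.
Median from X: ½√(2·y² + 2·z² − x²) ≈ 80.385.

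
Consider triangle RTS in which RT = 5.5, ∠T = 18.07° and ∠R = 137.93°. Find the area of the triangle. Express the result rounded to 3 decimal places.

The third angle is ∠S = 180° − ∠R − ∠T = 24.00°.
Law of sines: TS = RT·sin R/sin S ≈ 9.0604.
Law of sines: SR = RT·sin T/sin S ≈ 4.1943.
Area = ½·RT·TS·sin T ≈ 7.7285.

7.728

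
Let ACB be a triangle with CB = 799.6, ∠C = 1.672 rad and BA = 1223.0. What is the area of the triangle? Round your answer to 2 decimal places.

Law of sines: sin A = CB·sin C/BA ≈ 0.65046.
Since BA ≥ CB, only the acute value applies: ∠A ≈ 0.708 rad.
Then ∠B = π − ∠C − ∠A ≈ 0.761 rad.
Law of sines gives AC = BA·sin B/sin C ≈ 848.14.
Area = ½·BA·CB·sin B ≈ 3.3735e+05.

337350.17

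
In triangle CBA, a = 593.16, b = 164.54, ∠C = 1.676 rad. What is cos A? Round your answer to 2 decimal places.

0.36

By the law of cosines, c² = b² + a² − 2·b·a·cos C = 3.9941e+05, so c ≈ 631.99.
Law of cosines again: cos A = (c² + b² − a²)/(2·c·b) ≈ 0.35891, so ∠A ≈ 1.204 rad.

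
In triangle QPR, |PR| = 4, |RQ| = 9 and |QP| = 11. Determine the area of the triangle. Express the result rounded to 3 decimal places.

Semiperimeter s = (4 + 9 + 11)/2 = 12.
Heron's formula: area = √(12·8·3·1) ≈ 16.971.

16.971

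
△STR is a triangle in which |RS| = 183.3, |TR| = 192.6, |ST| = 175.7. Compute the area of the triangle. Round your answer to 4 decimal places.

area ≈ 14576.2799

Semiperimeter s = (192.6 + 183.3 + 175.7)/2 = 275.8.
Heron's formula: area = √(275.8·83.2·92.5·100.1) ≈ 14576.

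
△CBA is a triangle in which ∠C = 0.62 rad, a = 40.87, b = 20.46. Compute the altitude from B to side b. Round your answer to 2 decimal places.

h_B ≈ 23.75

By the law of cosines, c² = b² + a² − 2·b·a·cos C = 727.84, so c ≈ 26.978.
Area = ½·b·a·sin C ≈ 242.93.
The altitude from B has length 2·area/b ≈ 23.747.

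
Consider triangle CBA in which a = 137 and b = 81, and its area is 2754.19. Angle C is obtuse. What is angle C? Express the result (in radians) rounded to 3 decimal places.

From area = ½·b·a·sin C, we get sin C = 2·area/(b·a) ≈ 0.49638.
Taking the obtuse solution, ∠C ≈ 2.622 rad.

2.622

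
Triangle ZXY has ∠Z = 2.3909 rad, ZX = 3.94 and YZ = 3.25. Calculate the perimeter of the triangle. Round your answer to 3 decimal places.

perimeter ≈ 13.884

By the law of cosines, XY² = YZ² + ZX² − 2·YZ·ZX·cos Z = 44.813, so XY ≈ 6.6942.
Semiperimeter s = (6.6942+3.25+3.94)/2 = 6.9421.
Perimeter = 6.6942 + 3.25 + 3.94 = 13.884.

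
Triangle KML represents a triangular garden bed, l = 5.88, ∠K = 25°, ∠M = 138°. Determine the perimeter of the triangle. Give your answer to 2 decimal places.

The third angle is ∠L = 180° − ∠K − ∠M = 17.00°.
Law of sines: k = l·sin K/sin L ≈ 8.4994.
Law of sines: m = l·sin M/sin L ≈ 13.457.
Semiperimeter s = (8.4994+13.457+5.88)/2 = 13.918.
Perimeter = 8.4994 + 13.457 + 5.88 = 27.837.

27.84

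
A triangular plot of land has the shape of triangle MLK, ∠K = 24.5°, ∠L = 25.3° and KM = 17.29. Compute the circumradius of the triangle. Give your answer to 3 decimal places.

R ≈ 20.229

The third angle is ∠M = 180° − ∠L − ∠K = 130.20°.
Law of sines: LK = KM·sin M/sin L ≈ 30.902.
Law of sines: ML = KM·sin K/sin L ≈ 16.778.
Circumradius = KM/(2 sin L) ≈ 20.229.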